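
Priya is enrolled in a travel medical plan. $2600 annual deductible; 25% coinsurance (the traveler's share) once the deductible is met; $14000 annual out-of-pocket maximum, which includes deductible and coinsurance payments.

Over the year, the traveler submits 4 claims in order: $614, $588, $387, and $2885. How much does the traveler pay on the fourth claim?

Claim 1 — $614: fully absorbed by the deductible. Traveler pays $614; OOP now $614.
Claim 2 — $588: all of it applies to the deductible. Traveler owes $588 (running OOP $1202).
Claim 3 — $387: fully absorbed by the deductible. Traveler owes $387 (running OOP $1589).
Claim 4 — $2885: $1011 finishes the deductible; $1874 goes to coinsurance; traveler's 25% is $468.50. Traveler pays $1479.50; OOP now $3068.50.

$1479.50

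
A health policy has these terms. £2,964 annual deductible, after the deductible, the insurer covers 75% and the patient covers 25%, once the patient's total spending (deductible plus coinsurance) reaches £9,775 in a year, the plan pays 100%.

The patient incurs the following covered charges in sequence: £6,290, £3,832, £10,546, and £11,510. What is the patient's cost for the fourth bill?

#1 (£6,290): deductible takes £2,964, £3,326 remains; coinsurance £3,326 × 25% = £831.50. Patient pays £3,795.50; OOP now £3,795.50.
#2 (£3,832): deductible already satisfied, so patient's share is 25% × £3,832 = £958. Patient owes £958 (running OOP £4,753.50).
#3 (£10,546): 25% coinsurance on £10,546 = £2,636.50. Cost to patient: £2,636.50. OOP to date £7,390.
#4 (£11,510): 25% coinsurance on £11,510 = £2,877.50. OOP would hit £10,267.50 > £9,775, so the cap limits the patient to £9,775 − £7,390 = £2,385.

£2,385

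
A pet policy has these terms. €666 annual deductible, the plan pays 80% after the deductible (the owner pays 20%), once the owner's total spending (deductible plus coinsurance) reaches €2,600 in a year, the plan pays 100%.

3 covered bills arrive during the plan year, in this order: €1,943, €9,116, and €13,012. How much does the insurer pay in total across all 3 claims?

#1 (€1,943): deductible takes €666, €1,277 remains; 20% of €1,277 = €255.40. Cost to owner: €921.40. OOP to date €921.40. Plan pays €1,943 − €921.40 = €1,021.60.
#2 (€9,116): 20% coinsurance on €9,116 = €1,823.20. OOP would hit €2,744.60 > €2,600, so the cap limits the owner to €2,600 − €921.40 = €1,678.60. Plan pays €9,116 − €1,678.60 = €7,437.40.
#3 (€13,012): 20% coinsurance on €13,012 = €2,602.40. That would push OOP to €5,202.40, over the €2,600 cap, so owner pays €2,600 − €2,600 = €0. Plan pays €13,012 − €0 = €13,012.
Insurer total = bills − owner's total = €24,071 − €2,600 = €21,471.

€21,471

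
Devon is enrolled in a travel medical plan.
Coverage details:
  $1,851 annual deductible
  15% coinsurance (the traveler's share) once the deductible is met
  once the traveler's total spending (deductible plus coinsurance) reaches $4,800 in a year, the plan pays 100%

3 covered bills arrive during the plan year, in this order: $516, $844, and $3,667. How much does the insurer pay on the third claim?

Claim 1 ($516): fully absorbed by the deductible. Traveler pays $516; OOP now $516. Insurer: $516 − $516 = $0.
Claim 2 ($844): all of it applies to the deductible. Traveler pays $844; OOP now $1,360. Insurer: $844 − $844 = $0.
Claim 3 ($3,667): deductible takes $491, $3,176 remains; coinsurance $3,176 × 15% = $476.40. Traveler owes $967.40 (running OOP $2,327.40). Insurer: $3,667 − $967.40 = $2,699.60.

$2,699.60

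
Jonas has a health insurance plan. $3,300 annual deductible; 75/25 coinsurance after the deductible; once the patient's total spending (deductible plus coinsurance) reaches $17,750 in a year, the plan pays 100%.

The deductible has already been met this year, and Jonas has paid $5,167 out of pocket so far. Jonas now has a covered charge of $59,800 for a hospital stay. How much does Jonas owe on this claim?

$12,583

The deductible is already satisfied, so the full bill goes to coinsurance.
25% of $59,800 = $14,950 falls to the patient.
Adding $14,950 to the $5,167 already spent would give $20,117, which exceeds the $17,750 cap; the patient pays just $17,750 − $5,167 = $12,583.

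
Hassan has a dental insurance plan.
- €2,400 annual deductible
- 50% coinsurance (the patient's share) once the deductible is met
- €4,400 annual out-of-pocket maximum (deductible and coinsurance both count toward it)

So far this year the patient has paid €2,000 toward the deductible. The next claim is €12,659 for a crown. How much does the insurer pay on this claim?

Deductible still to meet: €2,400 − €2,000 = €400.
After the €400 deductible portion, €12,659 − €400 = €12,259 is subject to coinsurance.
50% of €12,259 = €6,129.50 falls to the patient.
So the patient owes €400 + €6,129.50 = €6,529.50 before any cap.
Adding €6,529.50 to the €2,000 already spent would give €8,529.50, which exceeds the €4,400 cap; the patient pays just €4,400 − €2,000 = €2,400.
The insurer covers the remainder: €12,659 − €2,400 = €10,259.

€10,259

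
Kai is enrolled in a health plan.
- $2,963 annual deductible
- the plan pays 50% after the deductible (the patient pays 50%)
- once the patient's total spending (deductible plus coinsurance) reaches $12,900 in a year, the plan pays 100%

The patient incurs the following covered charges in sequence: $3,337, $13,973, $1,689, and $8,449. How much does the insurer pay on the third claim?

$844.50

Claim 1 — $3,337: $2,963 to deductible, leaving $374; coinsurance $374 × 50% = $187. Patient pays $3,150; OOP now $3,150. Insurer: $3,337 − $3,150 = $187.
Claim 2 — $13,973: deductible already satisfied, so patient's share is 50% × $13,973 = $6,986.50. Patient pays $6,986.50; OOP now $10,136.50. Plan pays $13,973 − $6,986.50 = $6,986.50.
Claim 3 — $1,689: deductible already satisfied, so patient's share is 50% × $1,689 = $844.50. Patient pays $844.50; OOP now $10,981. Insurer: $1,689 − $844.50 = $844.50.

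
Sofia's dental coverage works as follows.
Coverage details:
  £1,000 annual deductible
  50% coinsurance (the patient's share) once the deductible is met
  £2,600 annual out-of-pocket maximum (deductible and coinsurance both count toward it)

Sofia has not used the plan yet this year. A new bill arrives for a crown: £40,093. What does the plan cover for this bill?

The full £1,000 deductible is still open; £1,000 of this bill applies to it.
The remaining £39,093 (= £40,093 − £1,000) moves to coinsurance.
Patient's 50% share of £39,093 is £19,546.50.
Patient responsibility before any cap: £1,000 + £19,546.50 = £20,546.50.
Year-to-date out-of-pocket would reach £0 + £20,546.50 = £20,546.50, above the £2,600 maximum, so the patient pays only £2,600 − £0 = £2,600.
The plan picks up £40,093 − £2,600 = £37,493.

£37,493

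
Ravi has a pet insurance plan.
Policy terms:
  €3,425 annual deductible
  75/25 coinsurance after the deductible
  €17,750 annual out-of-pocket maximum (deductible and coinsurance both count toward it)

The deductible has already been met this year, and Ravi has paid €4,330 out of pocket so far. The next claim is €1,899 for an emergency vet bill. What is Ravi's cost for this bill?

The deductible is already satisfied, so the full bill goes to coinsurance.
Coinsurance: €1,899 × 25% = €474.75.
Cumulative spending €4,330 + €474.75 = €4,804.75 stays under the €17,750 maximum.

€474.75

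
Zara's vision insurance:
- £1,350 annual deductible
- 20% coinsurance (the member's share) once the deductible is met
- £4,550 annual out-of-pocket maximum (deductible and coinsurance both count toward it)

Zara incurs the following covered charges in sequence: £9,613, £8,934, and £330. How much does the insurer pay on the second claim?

£7,386.60

Claim 1 (£9,613): deductible takes £1,350, £8,263 remains; member's 20% is £1,652.60. Member pays £3,002.60; OOP now £3,002.60. Insurer: £9,613 − £3,002.60 = £6,610.40.
Claim 2 (£8,934): 20% coinsurance on £8,934 = £1,786.80. OOP would hit £4,789.40 > £4,550, so the cap limits the member to £4,550 − £3,002.60 = £1,547.40. Plan pays £8,934 − £1,547.40 = £7,386.60.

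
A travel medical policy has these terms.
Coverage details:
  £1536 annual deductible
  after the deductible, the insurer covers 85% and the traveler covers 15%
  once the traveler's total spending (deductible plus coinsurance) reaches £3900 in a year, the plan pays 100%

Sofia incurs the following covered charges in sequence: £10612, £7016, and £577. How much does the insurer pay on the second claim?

£6013.40

Claim 1 (£10612): deductible takes £1536, £9076 remains; coinsurance £9076 × 15% = £1361.40. Traveler owes £2897.40 (running OOP £2897.40). Plan pays £10612 − £2897.40 = £7714.60.
Claim 2 (£7016): deductible already satisfied, so traveler's share is 15% × £7016 = £1052.40. OOP would hit £3949.80 > £3900, so the cap limits the traveler to £3900 − £2897.40 = £1002.60. Plan pays £7016 − £1002.60 = £6013.40.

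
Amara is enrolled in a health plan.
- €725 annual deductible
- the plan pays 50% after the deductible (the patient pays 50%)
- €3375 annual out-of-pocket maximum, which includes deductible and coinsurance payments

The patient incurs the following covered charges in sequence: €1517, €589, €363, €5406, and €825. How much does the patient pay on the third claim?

€181.50

Bill 1, €1517: €725 to deductible, leaving €792; patient's 50% is €396. Cost to patient: €1121. OOP to date €1121.
Bill 2, €589: deductible met; 50% of €589 = €294.50. Patient pays €294.50; OOP now €1415.50.
Bill 3, €363: 50% coinsurance on €363 = €181.50. Patient pays €181.50; OOP now €1597.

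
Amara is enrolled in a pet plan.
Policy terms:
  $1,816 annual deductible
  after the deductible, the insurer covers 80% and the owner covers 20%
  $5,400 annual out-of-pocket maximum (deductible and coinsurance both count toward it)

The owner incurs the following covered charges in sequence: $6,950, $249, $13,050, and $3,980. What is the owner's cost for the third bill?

$2,507.40

Claim 1 ($6,950): $1,816 to deductible, leaving $5,134; owner's 20% is $1,026.80. Owner pays $2,842.80; OOP now $2,842.80.
Claim 2 ($249): deductible met; 20% of $249 = $49.80. Owner owes $49.80 (running OOP $2,892.60).
Claim 3 ($13,050): deductible met; 20% of $13,050 = $2,610. That would push OOP to $5,502.60, over the $5,400 cap, so owner pays $5,400 − $2,892.60 = $2,507.40.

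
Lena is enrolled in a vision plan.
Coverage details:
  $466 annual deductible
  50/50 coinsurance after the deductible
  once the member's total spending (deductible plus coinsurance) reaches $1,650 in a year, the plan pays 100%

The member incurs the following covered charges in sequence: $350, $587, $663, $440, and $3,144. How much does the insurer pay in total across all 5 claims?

Claim 1 — $350: fully absorbed by the deductible. Member owes $350 (running OOP $350). Insurer: $350 − $350 = $0.
Claim 2 — $587: $116 to deductible, leaving $471; coinsurance $471 × 50% = $235.50. Cost to member: $351.50. OOP to date $701.50. Insurer: $587 − $351.50 = $235.50.
Claim 3 — $663: 50% coinsurance on $663 = $331.50. Member owes $331.50 (running OOP $1,033). Insurer: $663 − $331.50 = $331.50.
Claim 4 — $440: deductible met; 50% of $440 = $220. Cost to member: $220. OOP to date $1,253. Plan pays $440 − $220 = $220.
Claim 5 — $3,144: deductible met; 50% of $3,144 = $1,572. Adding that to $1,253 gives $2,825, past the $1,650 cap; member pays only $1,650 − $1,253 = $397. Plan pays $3,144 − $397 = $2,747.
Insurer total = bills − member's total = $5,184 − $1,650 = $3,534.

$3,534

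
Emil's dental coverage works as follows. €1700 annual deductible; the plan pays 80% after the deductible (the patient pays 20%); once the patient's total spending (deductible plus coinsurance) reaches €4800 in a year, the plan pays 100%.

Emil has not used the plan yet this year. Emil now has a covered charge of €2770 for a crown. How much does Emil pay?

€1914

Deductible not yet touched, so the first €1700 of the bill goes to the deductible.
That leaves €2770 − €1700 = €1070 for coinsurance.
Patient's 20% share of €1070 is €214.
So the patient owes €1700 + €214 = €1914 before any cap.
Cumulative spending €0 + €1914 = €1914 stays under the €4800 maximum.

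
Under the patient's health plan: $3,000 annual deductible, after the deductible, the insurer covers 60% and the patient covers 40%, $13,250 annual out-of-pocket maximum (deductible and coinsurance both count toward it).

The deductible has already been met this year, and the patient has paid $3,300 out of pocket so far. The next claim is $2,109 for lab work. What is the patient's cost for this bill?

With the deductible met, the entire $2,109 is subject to coinsurance.
Coinsurance: $2,109 × 40% = $843.60.
Cumulative spending $3,300 + $843.60 = $4,143.60 stays under the $13,250 maximum.

$843.60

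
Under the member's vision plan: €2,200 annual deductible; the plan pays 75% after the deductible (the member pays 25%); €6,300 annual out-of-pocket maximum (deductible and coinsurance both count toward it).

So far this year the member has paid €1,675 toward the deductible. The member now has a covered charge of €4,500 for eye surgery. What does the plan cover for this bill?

€2,981.25

€1,675 of the €2,200 deductible is already met, leaving €525.
The remaining €3,975 (= €4,500 − €525) moves to coinsurance.
Member's 25% share of €3,975 is €993.75.
That puts the member's cost at €525 + €993.75 = €1,518.75 before any cap.
Year-to-date out-of-pocket becomes €1,675 + €1,518.75 = €3,193.75, still under the €6,300 maximum, so no cap applies.
The plan picks up €4,500 − €1,518.75 = €2,981.25.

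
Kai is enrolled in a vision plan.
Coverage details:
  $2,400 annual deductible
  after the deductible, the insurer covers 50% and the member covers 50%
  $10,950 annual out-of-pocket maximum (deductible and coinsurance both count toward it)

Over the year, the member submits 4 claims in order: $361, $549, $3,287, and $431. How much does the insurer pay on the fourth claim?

$215.50

Bill 1, $361: all of it applies to the deductible. Cost to member: $361. OOP to date $361. Insurer: $361 − $361 = $0.
Bill 2, $549: entire amount goes to the deductible. Cost to member: $549. OOP to date $910. Insurer: $549 − $549 = $0.
Bill 3, $3,287: deductible takes $1,490, $1,797 remains; member's 50% is $898.50. Cost to member: $2,388.50. OOP to date $3,298.50. Insurer: $3,287 − $2,388.50 = $898.50.
Bill 4, $431: 50% coinsurance on $431 = $215.50. Member owes $215.50 (running OOP $3,514). Insurer: $431 − $215.50 = $215.50.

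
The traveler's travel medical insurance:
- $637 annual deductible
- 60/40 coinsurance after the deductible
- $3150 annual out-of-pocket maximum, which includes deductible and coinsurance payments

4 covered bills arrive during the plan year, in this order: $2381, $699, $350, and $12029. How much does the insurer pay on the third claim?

Claim 1 ($2381): $637 finishes the deductible; $1744 goes to coinsurance; coinsurance $1744 × 40% = $697.60. Cost to traveler: $1334.60. OOP to date $1334.60. Plan pays $2381 − $1334.60 = $1046.40.
Claim 2 ($699): 40% coinsurance on $699 = $279.60. Traveler pays $279.60; OOP now $1614.20. Insurer: $699 − $279.60 = $419.40.
Claim 3 ($350): deductible already satisfied, so traveler's share is 40% × $350 = $140. Cost to traveler: $140. OOP to date $1754.20. Plan pays $350 − $140 = $210.

$210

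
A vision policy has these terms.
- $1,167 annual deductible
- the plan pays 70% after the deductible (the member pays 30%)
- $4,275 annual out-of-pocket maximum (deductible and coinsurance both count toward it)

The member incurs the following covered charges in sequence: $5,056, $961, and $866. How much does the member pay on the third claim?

#1 ($5,056): $1,167 finishes the deductible; $3,889 goes to coinsurance; member's 30% is $1,166.70. Member owes $2,333.70 (running OOP $2,333.70).
#2 ($961): deductible met; 30% of $961 = $288.30. Member owes $288.30 (running OOP $2,622).
#3 ($866): deductible already satisfied, so member's share is 30% × $866 = $259.80. Cost to member: $259.80. OOP to date $2,881.80.

$259.80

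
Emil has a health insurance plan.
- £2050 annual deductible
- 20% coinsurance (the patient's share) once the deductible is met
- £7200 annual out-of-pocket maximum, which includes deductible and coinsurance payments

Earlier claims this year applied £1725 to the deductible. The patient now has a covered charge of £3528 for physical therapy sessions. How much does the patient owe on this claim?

£965.60

Deductible still to meet: £2050 − £1725 = £325.
After the £325 deductible portion, £3528 − £325 = £3203 is subject to coinsurance.
Coinsurance: £3203 × 20% = £640.60.
Patient responsibility before any cap: £325 + £640.60 = £965.60.
Year-to-date out-of-pocket becomes £1725 + £965.60 = £2690.60, still under the £7200 maximum, so no cap applies.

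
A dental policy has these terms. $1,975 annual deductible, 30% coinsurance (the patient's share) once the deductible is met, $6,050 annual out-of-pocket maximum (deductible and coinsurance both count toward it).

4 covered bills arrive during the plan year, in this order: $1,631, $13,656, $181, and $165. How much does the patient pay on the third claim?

Claim 1 ($1,631): entire amount goes to the deductible. Patient owes $1,631 (running OOP $1,631).
Claim 2 ($13,656): deductible takes $344, $13,312 remains; patient's 30% is $3,993.60. Patient owes $4,337.60 (running OOP $5,968.60).
Claim 3 ($181): deductible already satisfied, so patient's share is 30% × $181 = $54.30. Patient pays $54.30; OOP now $6,022.90.

$54.30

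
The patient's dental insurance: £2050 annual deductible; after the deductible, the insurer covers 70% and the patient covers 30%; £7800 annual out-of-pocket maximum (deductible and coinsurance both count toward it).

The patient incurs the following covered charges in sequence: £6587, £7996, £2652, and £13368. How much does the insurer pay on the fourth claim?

Bill 1, £6587: £2050 to deductible, leaving £4537; 30% of £4537 = £1361.10. Patient owes £3411.10 (running OOP £3411.10). Insurer: £6587 − £3411.10 = £3175.90.
Bill 2, £7996: 30% coinsurance on £7996 = £2398.80. Cost to patient: £2398.80. OOP to date £5809.90. Plan pays £7996 − £2398.80 = £5597.20.
Bill 3, £2652: 30% coinsurance on £2652 = £795.60. Cost to patient: £795.60. OOP to date £6605.50. Insurer: £2652 − £795.60 = £1856.40.
Bill 4, £13368: deductible met; 30% of £13368 = £4010.40. That would push OOP to £10615.90, over the £7800 cap, so patient pays £7800 − £6605.50 = £1194.50. Plan pays £13368 − £1194.50 = £12173.50.

£12173.50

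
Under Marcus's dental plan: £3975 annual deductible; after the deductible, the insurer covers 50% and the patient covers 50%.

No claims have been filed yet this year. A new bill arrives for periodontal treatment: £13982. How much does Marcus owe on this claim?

£8978.50

The full £3975 deductible is still open; £3975 of this bill applies to it.
The remaining £10007 (= £13982 − £3975) moves to coinsurance.
Coinsurance: £10007 × 50% = £5003.50.
That puts the patient's cost at £3975 + £5003.50 = £8978.50.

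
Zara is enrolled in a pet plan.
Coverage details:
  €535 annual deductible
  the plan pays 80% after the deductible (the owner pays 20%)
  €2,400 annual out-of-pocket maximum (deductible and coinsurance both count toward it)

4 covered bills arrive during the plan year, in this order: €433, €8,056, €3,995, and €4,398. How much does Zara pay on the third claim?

€274.20

Claim 1 (€433): all of it applies to the deductible. Owner pays €433; OOP now €433.
Claim 2 (€8,056): €102 to deductible, leaving €7,954; 20% of €7,954 = €1,590.80. Owner owes €1,692.80 (running OOP €2,125.80).
Claim 3 (€3,995): deductible already satisfied, so owner's share is 20% × €3,995 = €799. OOP would hit €2,924.80 > €2,400, so the cap limits the owner to €2,400 − €2,125.80 = €274.20.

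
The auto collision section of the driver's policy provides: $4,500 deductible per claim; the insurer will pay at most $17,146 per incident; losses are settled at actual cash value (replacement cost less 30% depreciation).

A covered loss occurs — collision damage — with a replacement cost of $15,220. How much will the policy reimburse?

At 30% depreciation, ACV = $15,220 − $4,566 = $10,654.
Less the $4,500 deductible: $10,654 − $4,500 = $6,154.
$6,154 ≤ $17,146, so the limit doesn't bind; insurer pays $6,154.

$6,154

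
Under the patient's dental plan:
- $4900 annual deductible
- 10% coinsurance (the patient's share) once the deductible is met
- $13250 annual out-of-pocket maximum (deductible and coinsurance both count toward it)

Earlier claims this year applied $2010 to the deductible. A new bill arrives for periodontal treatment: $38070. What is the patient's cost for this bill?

$2010 of the $4900 deductible is already met, leaving $2890.
That leaves $38070 − $2890 = $35180 for coinsurance.
Patient's 10% share of $35180 is $3518.
Patient responsibility before any cap: $2890 + $3518 = $6408.
Year-to-date out-of-pocket becomes $2010 + $6408 = $8418, still under the $13250 maximum, so no cap applies.

$6408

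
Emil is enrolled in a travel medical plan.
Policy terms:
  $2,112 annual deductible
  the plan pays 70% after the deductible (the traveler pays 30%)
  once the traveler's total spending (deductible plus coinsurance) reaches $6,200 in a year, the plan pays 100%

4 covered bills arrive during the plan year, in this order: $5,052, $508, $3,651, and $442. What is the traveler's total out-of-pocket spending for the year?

#1 ($5,052): deductible takes $2,112, $2,940 remains; coinsurance $2,940 × 30% = $882. Cost to traveler: $2,994. OOP to date $2,994.
#2 ($508): deductible met; 30% of $508 = $152.40. Cost to traveler: $152.40. OOP to date $3,146.40.
#3 ($3,651): deductible already satisfied, so traveler's share is 30% × $3,651 = $1,095.30. Traveler owes $1,095.30 (running OOP $4,241.70).
#4 ($442): 30% coinsurance on $442 = $132.60. Traveler pays $132.60; OOP now $4,374.30.
Total paid by the traveler: $2,994 + $152.40 + $1,095.30 + $132.60 = $4,374.30.

$4,374.30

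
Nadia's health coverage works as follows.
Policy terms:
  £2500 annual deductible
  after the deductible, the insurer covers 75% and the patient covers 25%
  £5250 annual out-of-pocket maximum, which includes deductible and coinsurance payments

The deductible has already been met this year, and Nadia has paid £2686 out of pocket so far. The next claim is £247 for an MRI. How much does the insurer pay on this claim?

The deductible is already satisfied, so the full bill goes to coinsurance.
25% of £247 = £61.75 falls to the patient.
Year-to-date out-of-pocket becomes £2686 + £61.75 = £2747.75, still under the £5250 maximum, so no cap applies.
The plan picks up £247 − £61.75 = £185.25.

£185.25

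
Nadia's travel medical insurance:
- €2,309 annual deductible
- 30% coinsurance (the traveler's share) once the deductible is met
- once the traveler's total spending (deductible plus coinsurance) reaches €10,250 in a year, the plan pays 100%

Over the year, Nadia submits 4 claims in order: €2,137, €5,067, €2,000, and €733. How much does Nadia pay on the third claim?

€600

#1 (€2,137): fully absorbed by the deductible. Traveler pays €2,137; OOP now €2,137.
#2 (€5,067): €172 finishes the deductible; €4,895 goes to coinsurance; 30% of €4,895 = €1,468.50. Traveler pays €1,640.50; OOP now €3,777.50.
#3 (€2,000): 30% coinsurance on €2,000 = €600. Traveler pays €600; OOP now €4,377.50.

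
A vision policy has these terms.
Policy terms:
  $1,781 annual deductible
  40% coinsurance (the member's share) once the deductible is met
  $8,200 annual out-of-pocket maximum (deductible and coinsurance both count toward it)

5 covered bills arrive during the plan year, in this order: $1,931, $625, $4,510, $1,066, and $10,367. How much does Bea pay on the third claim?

$1,804

Claim 1 ($1,931): $1,781 finishes the deductible; $150 goes to coinsurance; member's 40% is $60. Member pays $1,841; OOP now $1,841.
Claim 2 ($625): deductible met; 40% of $625 = $250. Member pays $250; OOP now $2,091.
Claim 3 ($4,510): 40% coinsurance on $4,510 = $1,804. Member pays $1,804; OOP now $3,895.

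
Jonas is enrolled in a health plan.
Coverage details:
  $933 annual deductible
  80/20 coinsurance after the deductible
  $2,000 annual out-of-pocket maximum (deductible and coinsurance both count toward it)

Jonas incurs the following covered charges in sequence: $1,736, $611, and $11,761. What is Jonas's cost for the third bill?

$784.20

Claim 1 ($1,736): deductible takes $933, $803 remains; coinsurance $803 × 20% = $160.60. Cost to patient: $1,093.60. OOP to date $1,093.60.
Claim 2 ($611): deductible met; 20% of $611 = $122.20. Patient owes $122.20 (running OOP $1,215.80).
Claim 3 ($11,761): deductible already satisfied, so patient's share is 20% × $11,761 = $2,352.20. OOP would hit $3,568 > $2,000, so the cap limits the patient to $2,000 − $1,215.80 = $784.20.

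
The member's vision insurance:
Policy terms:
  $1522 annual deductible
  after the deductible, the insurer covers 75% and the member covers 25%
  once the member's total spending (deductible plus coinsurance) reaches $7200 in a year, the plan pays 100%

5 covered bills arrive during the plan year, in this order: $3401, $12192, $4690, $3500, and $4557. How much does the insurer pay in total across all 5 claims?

$21140

#1 ($3401): deductible takes $1522, $1879 remains; member's 25% is $469.75. Cost to member: $1991.75. OOP to date $1991.75. Insurer: $3401 − $1991.75 = $1409.25.
#2 ($12192): deductible met; 25% of $12192 = $3048. Member pays $3048; OOP now $5039.75. Insurer: $12192 − $3048 = $9144.
#3 ($4690): deductible already satisfied, so member's share is 25% × $4690 = $1172.50. Member pays $1172.50; OOP now $6212.25. Insurer: $4690 − $1172.50 = $3517.50.
#4 ($3500): deductible already satisfied, so member's share is 25% × $3500 = $875. Cost to member: $875. OOP to date $7087.25. Insurer: $3500 − $875 = $2625.
#5 ($4557): deductible already satisfied, so member's share is 25% × $4557 = $1139.25. Adding that to $7087.25 gives $8226.50, past the $7200 cap; member pays only $7200 − $7087.25 = $112.75. Plan pays $4557 − $112.75 = $4444.25.
Insurer total: $1409.25 + $9144 + $3517.50 + $2625 + $4444.25 = $21140.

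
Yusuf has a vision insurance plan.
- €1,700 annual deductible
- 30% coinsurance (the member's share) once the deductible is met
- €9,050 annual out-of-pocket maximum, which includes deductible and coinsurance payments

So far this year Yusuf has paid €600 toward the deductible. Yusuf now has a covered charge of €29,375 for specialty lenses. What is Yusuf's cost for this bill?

€8,450

Deductible still to meet: €1,700 − €600 = €1,100.
The remaining €28,275 (= €29,375 − €1,100) moves to coinsurance.
Coinsurance: €28,275 × 30% = €8,482.50.
So the member owes €1,100 + €8,482.50 = €9,582.50 before any cap.
That would bring total out-of-pocket to €10,182.50, past the €9,050 cap. The member is capped at €9,050 − €600 = €8,450 on this claim.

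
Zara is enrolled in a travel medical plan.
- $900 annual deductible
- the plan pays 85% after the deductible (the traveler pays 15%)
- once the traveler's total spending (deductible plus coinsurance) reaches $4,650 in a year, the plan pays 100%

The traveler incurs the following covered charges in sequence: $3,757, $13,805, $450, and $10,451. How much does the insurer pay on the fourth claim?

$9,267.80

Claim 1 — $3,757: deductible takes $900, $2,857 remains; 15% of $2,857 = $428.55. Traveler pays $1,328.55; OOP now $1,328.55. Insurer: $3,757 − $1,328.55 = $2,428.45.
Claim 2 — $13,805: deductible already satisfied, so traveler's share is 15% × $13,805 = $2,070.75. Cost to traveler: $2,070.75. OOP to date $3,399.30. Plan pays $13,805 − $2,070.75 = $11,734.25.
Claim 3 — $450: 15% coinsurance on $450 = $67.50. Traveler pays $67.50; OOP now $3,466.80. Insurer: $450 − $67.50 = $382.50.
Claim 4 — $10,451: deductible met; 15% of $10,451 = $1,567.65. OOP would hit $5,034.45 > $4,650, so the cap limits the traveler to $4,650 − $3,466.80 = $1,183.20. Plan pays $10,451 − $1,183.20 = $9,267.80.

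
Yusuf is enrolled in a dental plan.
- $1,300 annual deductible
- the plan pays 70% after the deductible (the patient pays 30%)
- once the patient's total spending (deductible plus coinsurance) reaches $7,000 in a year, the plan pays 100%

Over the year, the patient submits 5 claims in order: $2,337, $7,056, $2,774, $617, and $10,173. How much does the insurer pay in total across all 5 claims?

#1 ($2,337): deductible takes $1,300, $1,037 remains; patient's 30% is $311.10. Patient pays $1,611.10; OOP now $1,611.10. Insurer: $2,337 − $1,611.10 = $725.90.
#2 ($7,056): deductible already satisfied, so patient's share is 30% × $7,056 = $2,116.80. Patient pays $2,116.80; OOP now $3,727.90. Insurer: $7,056 − $2,116.80 = $4,939.20.
#3 ($2,774): 30% coinsurance on $2,774 = $832.20. Patient pays $832.20; OOP now $4,560.10. Insurer: $2,774 − $832.20 = $1,941.80.
#4 ($617): deductible already satisfied, so patient's share is 30% × $617 = $185.10. Patient pays $185.10; OOP now $4,745.20. Plan pays $617 − $185.10 = $431.90.
#5 ($10,173): deductible met; 30% of $10,173 = $3,051.90. OOP would hit $7,797.10 > $7,000, so the cap limits the patient to $7,000 − $4,745.20 = $2,254.80. Plan pays $10,173 − $2,254.80 = $7,918.20.
Insurer total = bills − patient's total = $22,957 − $7,000 = $15,957.

$15,957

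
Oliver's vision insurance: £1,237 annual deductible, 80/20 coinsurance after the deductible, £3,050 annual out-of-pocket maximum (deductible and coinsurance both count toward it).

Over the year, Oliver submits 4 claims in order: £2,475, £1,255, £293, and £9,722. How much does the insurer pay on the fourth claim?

£8,466.20

#1 (£2,475): £1,237 to deductible, leaving £1,238; member's 20% is £247.60. Cost to member: £1,484.60. OOP to date £1,484.60. Insurer: £2,475 − £1,484.60 = £990.40.
#2 (£1,255): deductible already satisfied, so member's share is 20% × £1,255 = £251. Member pays £251; OOP now £1,735.60. Insurer: £1,255 − £251 = £1,004.
#3 (£293): 20% coinsurance on £293 = £58.60. Member pays £58.60; OOP now £1,794.20. Plan pays £293 − £58.60 = £234.40.
#4 (£9,722): deductible already satisfied, so member's share is 20% × £9,722 = £1,944.40. That would push OOP to £3,738.60, over the £3,050 cap, so member pays £3,050 − £1,794.20 = £1,255.80. Insurer: £9,722 − £1,255.80 = £8,466.20.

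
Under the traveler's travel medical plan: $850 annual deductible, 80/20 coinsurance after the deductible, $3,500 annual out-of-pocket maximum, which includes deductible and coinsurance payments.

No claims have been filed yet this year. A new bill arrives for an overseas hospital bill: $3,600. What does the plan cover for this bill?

$2,200

Nothing has been paid toward the $850 deductible, so the first $850 of this charge is applied there.
After the $850 deductible portion, $3,600 − $850 = $2,750 is subject to coinsurance.
Coinsurance: $2,750 × 20% = $550.
Traveler responsibility before any cap: $850 + $550 = $1,400.
Total out-of-pocket so far would be $0 + $1,400 = $1,400, below the $3,500 cap — no reduction.
Insurer pays the balance: $3,600 − $1,400 = $2,200.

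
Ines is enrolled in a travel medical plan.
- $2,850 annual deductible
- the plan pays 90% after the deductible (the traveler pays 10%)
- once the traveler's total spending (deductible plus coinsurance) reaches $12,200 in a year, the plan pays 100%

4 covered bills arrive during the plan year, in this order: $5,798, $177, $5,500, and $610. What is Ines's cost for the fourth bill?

$61

#1 ($5,798): $2,850 to deductible, leaving $2,948; coinsurance $2,948 × 10% = $294.80. Cost to traveler: $3,144.80. OOP to date $3,144.80.
#2 ($177): deductible already satisfied, so traveler's share is 10% × $177 = $17.70. Traveler pays $17.70; OOP now $3,162.50.
#3 ($5,500): 10% coinsurance on $5,500 = $550. Cost to traveler: $550. OOP to date $3,712.50.
#4 ($610): deductible already satisfied, so traveler's share is 10% × $610 = $61. Cost to traveler: $61. OOP to date $3,773.50.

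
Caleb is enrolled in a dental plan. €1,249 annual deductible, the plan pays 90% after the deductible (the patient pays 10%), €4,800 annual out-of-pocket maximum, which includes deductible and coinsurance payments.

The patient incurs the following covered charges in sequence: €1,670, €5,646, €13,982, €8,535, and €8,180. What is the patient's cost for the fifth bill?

€692.60

Claim 1 (€1,670): €1,249 to deductible, leaving €421; coinsurance €421 × 10% = €42.10. Patient owes €1,291.10 (running OOP €1,291.10).
Claim 2 (€5,646): deductible already satisfied, so patient's share is 10% × €5,646 = €564.60. Patient owes €564.60 (running OOP €1,855.70).
Claim 3 (€13,982): 10% coinsurance on €13,982 = €1,398.20. Cost to patient: €1,398.20. OOP to date €3,253.90.
Claim 4 (€8,535): 10% coinsurance on €8,535 = €853.50. Patient owes €853.50 (running OOP €4,107.40).
Claim 5 (€8,180): deductible already satisfied, so patient's share is 10% × €8,180 = €818. OOP would hit €4,925.40 > €4,800, so the cap limits the patient to €4,800 − €4,107.40 = €692.60.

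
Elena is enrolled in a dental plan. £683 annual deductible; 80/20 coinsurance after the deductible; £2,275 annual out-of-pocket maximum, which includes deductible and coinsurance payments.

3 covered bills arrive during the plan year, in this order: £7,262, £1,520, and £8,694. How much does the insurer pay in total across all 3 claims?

Claim 1 — £7,262: £683 finishes the deductible; £6,579 goes to coinsurance; patient's 20% is £1,315.80. Patient owes £1,998.80 (running OOP £1,998.80). Insurer: £7,262 − £1,998.80 = £5,263.20.
Claim 2 — £1,520: deductible met; 20% of £1,520 = £304. Adding that to £1,998.80 gives £2,302.80, past the £2,275 cap; patient pays only £2,275 − £1,998.80 = £276.20. Insurer: £1,520 − £276.20 = £1,243.80.
Claim 3 — £8,694: deductible already satisfied, so patient's share is 20% × £8,694 = £1,738.80. That would push OOP to £4,013.80, over the £2,275 cap, so patient pays £2,275 − £2,275 = £0. Insurer: £8,694 − £0 = £8,694.
Insurer total = bills − patient's total = £17,476 − £2,275 = £15,201.

£15,201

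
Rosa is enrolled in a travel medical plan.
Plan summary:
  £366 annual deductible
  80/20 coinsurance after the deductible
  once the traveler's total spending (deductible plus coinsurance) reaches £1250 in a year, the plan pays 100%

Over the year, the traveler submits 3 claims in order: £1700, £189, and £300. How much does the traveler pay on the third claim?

#1 (£1700): £366 to deductible, leaving £1334; 20% of £1334 = £266.80. Cost to traveler: £632.80. OOP to date £632.80.
#2 (£189): 20% coinsurance on £189 = £37.80. Traveler pays £37.80; OOP now £670.60.
#3 (£300): deductible already satisfied, so traveler's share is 20% × £300 = £60. Traveler owes £60 (running OOP £730.60).

£60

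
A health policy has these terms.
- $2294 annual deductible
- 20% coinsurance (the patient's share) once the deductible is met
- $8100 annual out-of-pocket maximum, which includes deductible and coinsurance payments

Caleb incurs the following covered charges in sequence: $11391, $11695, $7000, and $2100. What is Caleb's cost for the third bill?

$1400

Claim 1 — $11391: $2294 finishes the deductible; $9097 goes to coinsurance; patient's 20% is $1819.40. Cost to patient: $4113.40. OOP to date $4113.40.
Claim 2 — $11695: 20% coinsurance on $11695 = $2339. Cost to patient: $2339. OOP to date $6452.40.
Claim 3 — $7000: deductible met; 20% of $7000 = $1400. Patient pays $1400; OOP now $7852.40.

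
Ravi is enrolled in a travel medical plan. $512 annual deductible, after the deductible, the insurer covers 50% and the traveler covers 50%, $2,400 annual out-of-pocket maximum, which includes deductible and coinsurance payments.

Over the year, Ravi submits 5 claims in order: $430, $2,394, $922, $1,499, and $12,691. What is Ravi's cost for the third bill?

Claim 1 — $430: fully absorbed by the deductible. Traveler owes $430 (running OOP $430).
Claim 2 — $2,394: deductible takes $82, $2,312 remains; 50% of $2,312 = $1,156. Cost to traveler: $1,238. OOP to date $1,668.
Claim 3 — $922: 50% coinsurance on $922 = $461. Traveler owes $461 (running OOP $2,129).

$461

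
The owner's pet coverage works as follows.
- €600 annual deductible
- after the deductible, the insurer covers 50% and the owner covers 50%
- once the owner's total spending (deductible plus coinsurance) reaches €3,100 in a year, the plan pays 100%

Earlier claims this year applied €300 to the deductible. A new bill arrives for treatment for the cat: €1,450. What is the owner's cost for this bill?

€875

€300 of the €600 deductible is already met, leaving €300.
The remaining €1,150 (= €1,450 − €300) moves to coinsurance.
Coinsurance: €1,150 × 50% = €575.
That puts the owner's cost at €300 + €575 = €875 before any cap.
Year-to-date out-of-pocket becomes €300 + €875 = €1,175, still under the €3,100 maximum, so no cap applies.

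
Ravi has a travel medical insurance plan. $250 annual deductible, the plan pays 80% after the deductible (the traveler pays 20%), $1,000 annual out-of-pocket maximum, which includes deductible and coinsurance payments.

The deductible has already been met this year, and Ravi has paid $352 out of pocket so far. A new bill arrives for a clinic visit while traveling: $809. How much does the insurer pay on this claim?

The deductible is already satisfied, so the full bill goes to coinsurance.
Coinsurance: $809 × 20% = $161.80.
Cumulative spending $352 + $161.80 = $513.80 stays under the $1,000 maximum.
The plan picks up $809 − $161.80 = $647.20.

$647.20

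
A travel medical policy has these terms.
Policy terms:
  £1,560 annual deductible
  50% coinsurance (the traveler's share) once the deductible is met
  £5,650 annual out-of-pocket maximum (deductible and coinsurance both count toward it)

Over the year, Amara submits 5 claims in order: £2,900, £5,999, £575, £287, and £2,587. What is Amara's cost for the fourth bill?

£133

Bill 1, £2,900: deductible takes £1,560, £1,340 remains; coinsurance £1,340 × 50% = £670. Traveler pays £2,230; OOP now £2,230.
Bill 2, £5,999: 50% coinsurance on £5,999 = £2,999.50. Traveler pays £2,999.50; OOP now £5,229.50.
Bill 3, £575: 50% coinsurance on £575 = £287.50. Cost to traveler: £287.50. OOP to date £5,517.
Bill 4, £287: 50% coinsurance on £287 = £143.50. Adding that to £5,517 gives £5,660.50, past the £5,650 cap; traveler pays only £5,650 − £5,517 = £133.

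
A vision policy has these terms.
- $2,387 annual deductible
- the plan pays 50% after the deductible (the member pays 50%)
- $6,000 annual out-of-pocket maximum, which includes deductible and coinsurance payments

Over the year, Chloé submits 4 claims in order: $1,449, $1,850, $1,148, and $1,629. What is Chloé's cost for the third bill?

Claim 1 — $1,449: all of it applies to the deductible. Member owes $1,449 (running OOP $1,449).
Claim 2 — $1,850: $938 finishes the deductible; $912 goes to coinsurance; coinsurance $912 × 50% = $456. Member pays $1,394; OOP now $2,843.
Claim 3 — $1,148: 50% coinsurance on $1,148 = $574. Member owes $574 (running OOP $3,417).

$574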